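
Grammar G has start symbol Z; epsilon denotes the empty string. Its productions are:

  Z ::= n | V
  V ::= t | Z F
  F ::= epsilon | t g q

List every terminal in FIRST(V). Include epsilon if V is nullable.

{ n, t }

V ::= t contributes {t}.
From V ::= Z F: add FIRST(Z) = { n, t }.
Union: FIRST(V) = { n, t }.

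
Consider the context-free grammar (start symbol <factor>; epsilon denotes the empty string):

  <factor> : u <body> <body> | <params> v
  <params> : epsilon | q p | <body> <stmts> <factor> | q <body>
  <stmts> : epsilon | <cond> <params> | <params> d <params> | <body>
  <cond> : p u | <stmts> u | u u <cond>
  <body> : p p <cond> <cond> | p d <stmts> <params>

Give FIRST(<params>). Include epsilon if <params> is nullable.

{ p, q, epsilon }

<params> : epsilon contributes epsilon.
<params> : q p contributes {q}.
From <params> : <body> <stmts> <factor>: add FIRST(<body>) = { p }.
<params> : q <body> contributes {q}.
Union: FIRST(<params>) = { p, q, epsilon }.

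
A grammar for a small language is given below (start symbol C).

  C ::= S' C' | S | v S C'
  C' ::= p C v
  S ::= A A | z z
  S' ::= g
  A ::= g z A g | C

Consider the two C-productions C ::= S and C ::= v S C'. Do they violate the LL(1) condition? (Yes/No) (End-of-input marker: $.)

FIRST(S) = { g, v, z } and FIRST(v S C') = { v }.
Both contain v, so the two alternatives are not disjoint — LL(1) conflict.

Yes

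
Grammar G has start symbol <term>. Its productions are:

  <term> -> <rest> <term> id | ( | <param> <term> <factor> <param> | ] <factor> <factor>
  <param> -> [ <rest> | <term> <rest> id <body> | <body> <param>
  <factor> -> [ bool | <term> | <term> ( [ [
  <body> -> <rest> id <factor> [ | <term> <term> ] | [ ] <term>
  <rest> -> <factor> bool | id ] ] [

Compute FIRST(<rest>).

{ (, [, ], id }

From <rest> -> <factor> bool: add FIRST(<factor>) = { (, [, ], id }.
<rest> -> id ] ] [ contributes {id}.
Union: FIRST(<rest>) = { (, [, ], id }.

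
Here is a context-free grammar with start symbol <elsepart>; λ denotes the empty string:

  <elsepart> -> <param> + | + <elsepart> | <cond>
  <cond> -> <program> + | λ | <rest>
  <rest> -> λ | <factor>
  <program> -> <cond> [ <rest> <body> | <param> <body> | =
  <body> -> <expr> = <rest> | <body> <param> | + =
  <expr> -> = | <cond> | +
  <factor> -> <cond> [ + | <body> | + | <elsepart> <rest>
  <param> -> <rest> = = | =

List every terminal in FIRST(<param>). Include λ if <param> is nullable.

{ +, =, [ }

From <param> -> <rest> = =: <rest> nullable, take FIRST(<rest>) ∪ {=} = { +, =, [ }.
<param> -> = contributes {=}.
Union: FIRST(<param>) = { +, =, [ }.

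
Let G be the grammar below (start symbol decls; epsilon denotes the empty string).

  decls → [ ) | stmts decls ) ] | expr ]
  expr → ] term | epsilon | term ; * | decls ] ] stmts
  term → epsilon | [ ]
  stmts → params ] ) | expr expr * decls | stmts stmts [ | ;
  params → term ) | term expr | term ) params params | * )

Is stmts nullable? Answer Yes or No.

Nullable nonterminals: expr, params, term.
No production of stmts has an RHS whose symbols are all nullable, so stmts is not nullable.

No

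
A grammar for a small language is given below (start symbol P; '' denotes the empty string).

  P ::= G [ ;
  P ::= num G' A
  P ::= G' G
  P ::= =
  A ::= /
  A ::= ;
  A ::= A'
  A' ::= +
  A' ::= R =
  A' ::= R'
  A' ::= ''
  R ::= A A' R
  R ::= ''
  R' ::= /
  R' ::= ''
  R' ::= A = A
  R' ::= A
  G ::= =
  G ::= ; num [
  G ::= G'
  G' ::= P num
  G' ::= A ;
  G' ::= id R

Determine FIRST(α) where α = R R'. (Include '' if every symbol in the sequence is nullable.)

{ +, /, ;, =, '' }

Add FIRST(R)\{''} = { +, /, ;, = }; R is nullable, continue.
Add FIRST(R')\{''} = { +, /, ;, = }; R' is nullable, continue.
Every symbol is nullable, so include ''.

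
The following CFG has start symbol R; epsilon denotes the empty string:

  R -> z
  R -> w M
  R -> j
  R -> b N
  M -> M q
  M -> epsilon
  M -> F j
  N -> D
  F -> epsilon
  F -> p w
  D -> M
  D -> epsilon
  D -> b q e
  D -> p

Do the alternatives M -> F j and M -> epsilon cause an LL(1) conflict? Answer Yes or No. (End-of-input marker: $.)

FIRST(F j) = { j, p } and FIRST(epsilon) = { epsilon }.
The second is nullable but FOLLOW(M) = { $, q } is disjoint from FIRST of the first.

No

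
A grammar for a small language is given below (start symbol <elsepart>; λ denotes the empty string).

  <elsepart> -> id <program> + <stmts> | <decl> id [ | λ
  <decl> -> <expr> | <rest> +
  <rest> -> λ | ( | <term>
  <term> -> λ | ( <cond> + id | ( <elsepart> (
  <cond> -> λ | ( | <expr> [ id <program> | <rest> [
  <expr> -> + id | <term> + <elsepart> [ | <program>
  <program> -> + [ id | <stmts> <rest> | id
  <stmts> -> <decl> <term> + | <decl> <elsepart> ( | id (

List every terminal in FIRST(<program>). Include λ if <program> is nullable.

<program> -> + [ id contributes {+}.
From <program> -> <stmts> <rest>: add FIRST(<stmts>) = { (, +, id }.
<program> -> id contributes {id}.
Union: FIRST(<program>) = { (, +, id }.

{ (, +, id }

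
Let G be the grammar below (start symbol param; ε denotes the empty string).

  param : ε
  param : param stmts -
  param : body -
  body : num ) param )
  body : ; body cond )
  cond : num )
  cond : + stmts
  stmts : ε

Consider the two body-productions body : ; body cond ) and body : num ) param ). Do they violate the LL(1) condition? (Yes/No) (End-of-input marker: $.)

No

FIRST(; body cond )) = { ; } and FIRST(num ) param )) = { num }.
The FIRST sets are disjoint and neither alternative is nullable — no conflict.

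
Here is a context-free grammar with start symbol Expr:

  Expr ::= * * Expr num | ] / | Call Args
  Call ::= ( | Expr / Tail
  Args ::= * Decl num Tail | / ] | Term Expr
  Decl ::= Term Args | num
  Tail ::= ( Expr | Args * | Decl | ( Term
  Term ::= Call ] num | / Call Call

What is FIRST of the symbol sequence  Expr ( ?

Add FIRST(Expr) = { (, *, ] }; Expr is not nullable, stop.

{ (, *, ] }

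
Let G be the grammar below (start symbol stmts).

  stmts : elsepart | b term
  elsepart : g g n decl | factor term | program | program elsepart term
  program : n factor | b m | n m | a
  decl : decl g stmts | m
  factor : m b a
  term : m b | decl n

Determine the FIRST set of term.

{ m }

term : m b contributes {m}.
From term : decl n: add FIRST(decl) = { m }.
Union: FIRST(term) = { m }.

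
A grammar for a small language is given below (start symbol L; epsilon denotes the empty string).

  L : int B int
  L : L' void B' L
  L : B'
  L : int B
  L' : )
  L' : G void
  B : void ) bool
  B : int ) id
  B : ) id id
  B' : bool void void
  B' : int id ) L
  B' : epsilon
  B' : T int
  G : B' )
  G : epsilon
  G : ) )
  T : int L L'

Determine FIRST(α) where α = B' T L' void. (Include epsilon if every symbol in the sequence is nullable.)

Add FIRST(B')\{epsilon} = { bool, int }; B' is nullable, continue.
Add FIRST(T) = { int }; T is not nullable, stop.

{ bool, int }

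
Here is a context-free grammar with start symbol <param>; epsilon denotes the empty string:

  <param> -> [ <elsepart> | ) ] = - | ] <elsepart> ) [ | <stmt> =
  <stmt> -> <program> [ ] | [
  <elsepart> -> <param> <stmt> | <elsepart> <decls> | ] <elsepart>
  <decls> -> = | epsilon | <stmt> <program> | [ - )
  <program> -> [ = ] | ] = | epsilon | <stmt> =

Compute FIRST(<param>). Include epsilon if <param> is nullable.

<param> -> [ <elsepart> contributes {[}.
<param> -> ) ] = - contributes {)}.
<param> -> ] <elsepart> ) [ contributes {]}.
From <param> -> <stmt> =: add FIRST(<stmt>) = { [, ] }.
Union: FIRST(<param>) = { ), [, ] }.

{ ), [, ] }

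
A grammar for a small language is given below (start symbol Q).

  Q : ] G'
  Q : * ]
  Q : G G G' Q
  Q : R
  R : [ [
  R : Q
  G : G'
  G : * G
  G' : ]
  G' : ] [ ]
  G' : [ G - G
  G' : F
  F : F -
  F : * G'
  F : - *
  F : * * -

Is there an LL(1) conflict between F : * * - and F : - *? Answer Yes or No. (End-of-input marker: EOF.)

No

FIRST(* * -) = { * } and FIRST(- *) = { - }.
The FIRST sets are disjoint and neither alternative is nullable — no conflict.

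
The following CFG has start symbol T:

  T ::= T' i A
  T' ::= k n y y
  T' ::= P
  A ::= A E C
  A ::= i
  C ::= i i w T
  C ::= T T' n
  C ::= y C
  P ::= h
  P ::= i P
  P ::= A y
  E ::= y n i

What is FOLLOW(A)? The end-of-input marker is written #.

{ #, h, i, k, y }

In T ::= T' i A: A is at the end, add FOLLOW(T) = { #, h, i, k, y }.
In A ::= A E C: add FIRST(E C) = { y }.
In P ::= A y: add FIRST(y) = { y }.
Union: FOLLOW(A) = { #, h, i, k, y }.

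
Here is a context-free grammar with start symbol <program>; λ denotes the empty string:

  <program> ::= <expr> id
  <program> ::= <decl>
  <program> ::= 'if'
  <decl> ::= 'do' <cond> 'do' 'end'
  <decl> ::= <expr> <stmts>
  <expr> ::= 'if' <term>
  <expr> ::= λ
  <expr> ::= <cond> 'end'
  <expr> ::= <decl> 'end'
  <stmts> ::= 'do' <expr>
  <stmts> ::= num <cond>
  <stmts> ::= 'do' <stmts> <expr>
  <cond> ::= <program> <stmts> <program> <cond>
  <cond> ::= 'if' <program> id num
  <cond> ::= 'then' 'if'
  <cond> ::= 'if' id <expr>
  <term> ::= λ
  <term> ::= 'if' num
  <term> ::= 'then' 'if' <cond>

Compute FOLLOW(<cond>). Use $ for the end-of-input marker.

{ $, 'do', 'end', 'if', 'then', id, num }

In <decl> ::= 'do' <cond> 'do' 'end': add FIRST('do' 'end') = { 'do' }.
In <expr> ::= <cond> 'end': add FIRST('end') = { 'end' }.
In <stmts> ::= num <cond>: <cond> is at the end, add FOLLOW(<stmts>) = { $, 'do', 'end', 'if', 'then', id, num }.
In <cond> ::= <program> <stmts> <program> <cond>: <cond> is at the end, add FOLLOW(<cond>) = { $, 'do', 'end', 'if', 'then', id, num }.
In <term> ::= 'then' 'if' <cond>: <cond> is at the end, add FOLLOW(<term>) = { $, 'do', 'end', 'if', 'then', id, num }.
Union: FOLLOW(<cond>) = { $, 'do', 'end', 'if', 'then', id, num }.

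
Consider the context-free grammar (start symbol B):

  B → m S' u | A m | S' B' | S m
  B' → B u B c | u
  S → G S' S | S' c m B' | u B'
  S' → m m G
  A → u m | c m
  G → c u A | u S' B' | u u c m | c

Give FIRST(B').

From B' → B u B c: add FIRST(B) = { c, m, u }.
B' → u contributes {u}.
Union: FIRST(B') = { c, m, u }.

{ c, m, u }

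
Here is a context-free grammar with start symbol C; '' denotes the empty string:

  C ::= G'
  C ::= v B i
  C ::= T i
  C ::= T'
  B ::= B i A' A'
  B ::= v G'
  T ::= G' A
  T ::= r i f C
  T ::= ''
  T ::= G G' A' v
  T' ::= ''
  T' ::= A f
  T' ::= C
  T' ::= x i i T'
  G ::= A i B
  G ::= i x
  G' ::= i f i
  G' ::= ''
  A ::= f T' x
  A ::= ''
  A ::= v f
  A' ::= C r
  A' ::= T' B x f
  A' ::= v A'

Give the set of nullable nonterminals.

{ A, C, G', T, T' }

Directly nullable (have an ''-production): T, T', G', A.
C ::= G' with every symbol nullable, so C is nullable.
No other nonterminal has a production whose RHS symbols are all nullable.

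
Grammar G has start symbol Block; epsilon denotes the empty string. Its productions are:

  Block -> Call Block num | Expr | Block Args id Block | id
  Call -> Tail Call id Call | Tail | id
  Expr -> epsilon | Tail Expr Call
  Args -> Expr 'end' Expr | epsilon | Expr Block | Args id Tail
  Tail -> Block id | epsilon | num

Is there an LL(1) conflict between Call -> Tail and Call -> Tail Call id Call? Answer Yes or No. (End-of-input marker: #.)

Yes

FIRST(Tail) = { 'end', id, num, epsilon } and FIRST(Tail Call id Call) = { 'end', id, num }.
Both contain 'end', so the two alternatives are not disjoint — LL(1) conflict.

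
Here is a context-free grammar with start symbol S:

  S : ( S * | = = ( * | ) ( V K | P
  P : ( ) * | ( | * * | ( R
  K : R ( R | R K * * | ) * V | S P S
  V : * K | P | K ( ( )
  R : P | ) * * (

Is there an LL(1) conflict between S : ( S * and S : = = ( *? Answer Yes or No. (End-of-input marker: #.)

No

FIRST(( S *) = { ( } and FIRST(= = ( *) = { = }.
The FIRST sets are disjoint and neither alternative is nullable — no conflict.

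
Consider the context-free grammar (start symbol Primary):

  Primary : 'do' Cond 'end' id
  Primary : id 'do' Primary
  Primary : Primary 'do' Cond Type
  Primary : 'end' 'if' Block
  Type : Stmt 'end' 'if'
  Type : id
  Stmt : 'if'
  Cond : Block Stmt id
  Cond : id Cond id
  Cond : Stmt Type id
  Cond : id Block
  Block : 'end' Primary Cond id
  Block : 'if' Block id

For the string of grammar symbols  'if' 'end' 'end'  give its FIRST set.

'if' is a terminal; add {'if'} and stop.

{ 'if' }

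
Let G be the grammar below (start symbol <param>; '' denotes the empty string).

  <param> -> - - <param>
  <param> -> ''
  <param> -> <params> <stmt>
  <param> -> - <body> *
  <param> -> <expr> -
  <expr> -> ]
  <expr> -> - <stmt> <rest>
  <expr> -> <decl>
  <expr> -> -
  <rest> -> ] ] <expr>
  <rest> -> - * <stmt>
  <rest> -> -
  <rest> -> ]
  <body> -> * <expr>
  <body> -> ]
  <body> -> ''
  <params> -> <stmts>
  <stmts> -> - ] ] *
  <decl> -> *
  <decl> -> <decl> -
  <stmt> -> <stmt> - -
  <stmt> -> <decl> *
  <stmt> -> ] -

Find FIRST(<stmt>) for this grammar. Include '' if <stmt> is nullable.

From <stmt> -> <stmt> - -: add FIRST(<stmt>) = { *, ] }.
From <stmt> -> <decl> *: add FIRST(<decl>) = { * }.
<stmt> -> ] - contributes {]}.
Union: FIRST(<stmt>) = { *, ] }.

{ *, ] }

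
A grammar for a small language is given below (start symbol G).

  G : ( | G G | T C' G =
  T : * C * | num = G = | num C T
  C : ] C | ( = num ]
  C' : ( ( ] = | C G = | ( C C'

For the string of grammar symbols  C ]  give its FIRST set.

Add FIRST(C) = { (, ] }; C is not nullable, stop.

{ (, ] }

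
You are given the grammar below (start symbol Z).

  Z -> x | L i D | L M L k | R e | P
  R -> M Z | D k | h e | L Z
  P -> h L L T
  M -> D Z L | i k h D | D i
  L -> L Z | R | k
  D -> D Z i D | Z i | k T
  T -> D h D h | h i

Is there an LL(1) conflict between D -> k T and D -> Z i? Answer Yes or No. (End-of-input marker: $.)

Yes

FIRST(k T) = { k } and FIRST(Z i) = { h, i, k, x }.
Both contain k, so the two alternatives are not disjoint — LL(1) conflict.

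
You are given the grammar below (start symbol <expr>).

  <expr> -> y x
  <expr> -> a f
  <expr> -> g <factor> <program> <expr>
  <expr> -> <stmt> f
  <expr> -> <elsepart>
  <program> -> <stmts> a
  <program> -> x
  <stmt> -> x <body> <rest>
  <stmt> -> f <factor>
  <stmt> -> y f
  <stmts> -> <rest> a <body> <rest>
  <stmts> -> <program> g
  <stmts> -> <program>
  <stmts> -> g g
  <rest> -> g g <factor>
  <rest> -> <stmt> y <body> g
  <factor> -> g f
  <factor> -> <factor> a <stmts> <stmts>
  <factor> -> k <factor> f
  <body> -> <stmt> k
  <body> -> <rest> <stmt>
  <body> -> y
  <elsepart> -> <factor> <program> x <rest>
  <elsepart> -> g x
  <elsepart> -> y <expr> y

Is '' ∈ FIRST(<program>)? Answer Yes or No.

No

No nonterminal in this grammar is nullable.
No production of <program> has an RHS whose symbols are all nullable, so <program> is not nullable.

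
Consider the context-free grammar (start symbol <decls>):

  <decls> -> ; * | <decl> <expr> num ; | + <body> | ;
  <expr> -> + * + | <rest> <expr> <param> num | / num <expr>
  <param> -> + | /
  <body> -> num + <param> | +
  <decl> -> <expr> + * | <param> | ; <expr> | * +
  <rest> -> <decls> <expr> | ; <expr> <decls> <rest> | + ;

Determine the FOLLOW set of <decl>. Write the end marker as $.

{ *, +, /, ; }

In <decls> -> <decl> <expr> num ;: add FIRST(<expr> num ;) = { *, +, /, ; }.
Union: FOLLOW(<decl>) = { *, +, /, ; }.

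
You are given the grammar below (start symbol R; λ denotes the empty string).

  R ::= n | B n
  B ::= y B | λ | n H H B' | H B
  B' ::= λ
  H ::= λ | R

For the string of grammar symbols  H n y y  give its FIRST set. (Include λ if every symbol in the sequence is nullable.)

Add FIRST(H)\{λ} = { n, y }; H is nullable, continue.
n is a terminal; add {n} and stop.

{ n, y }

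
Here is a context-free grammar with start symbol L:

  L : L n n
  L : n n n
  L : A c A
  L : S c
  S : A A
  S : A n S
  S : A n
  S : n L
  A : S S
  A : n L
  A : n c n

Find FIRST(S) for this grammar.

{ n }

From S : A A: add FIRST(A) = { n }.
From S : A n S: add FIRST(A) = { n }.
From S : A n: add FIRST(A) = { n }.
S : n L contributes {n}.
Union: FIRST(S) = { n }.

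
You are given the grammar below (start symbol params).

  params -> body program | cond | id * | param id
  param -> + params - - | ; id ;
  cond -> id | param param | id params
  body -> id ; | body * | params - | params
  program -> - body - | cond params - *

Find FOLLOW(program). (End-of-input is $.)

{ $, *, +, -, ;, id }

In params -> body program: program is at the end, add FOLLOW(params) = { $, *, +, -, ;, id }.
Union: FOLLOW(program) = { $, *, +, -, ;, id }.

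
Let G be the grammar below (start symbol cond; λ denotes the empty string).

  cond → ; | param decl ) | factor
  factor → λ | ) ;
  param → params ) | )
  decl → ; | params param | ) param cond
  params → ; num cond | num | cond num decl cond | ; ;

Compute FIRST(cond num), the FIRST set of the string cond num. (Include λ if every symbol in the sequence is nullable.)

Add FIRST(cond)\{λ} = { ), ;, num }; cond is nullable, continue.
num is a terminal; add {num} and stop.

{ ), ;, num }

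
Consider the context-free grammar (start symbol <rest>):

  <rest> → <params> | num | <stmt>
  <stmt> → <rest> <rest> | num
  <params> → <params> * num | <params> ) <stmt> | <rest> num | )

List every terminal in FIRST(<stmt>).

{ ), num }

From <stmt> → <rest> <rest>: add FIRST(<rest>) = { ), num }.
<stmt> → num contributes {num}.
Union: FIRST(<stmt>) = { ), num }.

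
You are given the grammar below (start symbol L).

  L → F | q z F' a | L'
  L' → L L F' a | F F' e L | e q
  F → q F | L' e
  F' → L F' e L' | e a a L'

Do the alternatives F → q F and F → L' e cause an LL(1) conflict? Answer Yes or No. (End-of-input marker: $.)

Yes

FIRST(q F) = { q } and FIRST(L' e) = { e, q }.
Both contain q, so the two alternatives are not disjoint — LL(1) conflict.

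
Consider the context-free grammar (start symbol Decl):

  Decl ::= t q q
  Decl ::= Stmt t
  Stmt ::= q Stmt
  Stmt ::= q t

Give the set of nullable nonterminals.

{ } (none)

No nonterminal has an empty production or an RHS whose symbols are all nullable.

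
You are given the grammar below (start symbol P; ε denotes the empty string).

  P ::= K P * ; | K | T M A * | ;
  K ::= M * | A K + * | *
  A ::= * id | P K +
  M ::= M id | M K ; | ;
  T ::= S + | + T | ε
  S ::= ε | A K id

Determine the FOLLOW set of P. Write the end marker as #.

{ #, *, +, ; }

P is the start symbol, so # ∈ FOLLOW(P).
In P ::= K P * ;: add FIRST(* ;) = { * }.
In A ::= P K +: add FIRST(K +) = { *, +, ; }.
Union: FOLLOW(P) = { #, *, +, ; }.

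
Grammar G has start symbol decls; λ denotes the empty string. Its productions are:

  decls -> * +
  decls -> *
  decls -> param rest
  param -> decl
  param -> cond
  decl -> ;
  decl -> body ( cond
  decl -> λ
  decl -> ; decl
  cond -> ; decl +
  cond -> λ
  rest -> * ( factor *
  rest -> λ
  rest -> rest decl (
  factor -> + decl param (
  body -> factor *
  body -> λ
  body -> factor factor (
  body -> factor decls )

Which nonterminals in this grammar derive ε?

Directly nullable (have an λ-production): decl, cond, rest, body.
decls -> param rest with every symbol nullable, so decls is nullable.
param -> decl with every symbol nullable, so param is nullable.
No other nonterminal has a production whose RHS symbols are all nullable.

{ body, cond, decl, decls, param, rest }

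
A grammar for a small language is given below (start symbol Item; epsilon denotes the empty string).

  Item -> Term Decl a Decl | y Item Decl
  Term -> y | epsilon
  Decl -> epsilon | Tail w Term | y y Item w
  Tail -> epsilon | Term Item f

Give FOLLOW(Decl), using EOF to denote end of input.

{ EOF, a, f, w, y }

In Item -> Term Decl a Decl: add FIRST(a Decl) = { a }.
In Item -> Term Decl a Decl: Decl is at the end, add FOLLOW(Item) = { EOF, a, f, w, y }.
In Item -> y Item Decl: Decl is at the end, add FOLLOW(Item) = { EOF, a, f, w, y }.
Union: FOLLOW(Decl) = { EOF, a, f, w, y }.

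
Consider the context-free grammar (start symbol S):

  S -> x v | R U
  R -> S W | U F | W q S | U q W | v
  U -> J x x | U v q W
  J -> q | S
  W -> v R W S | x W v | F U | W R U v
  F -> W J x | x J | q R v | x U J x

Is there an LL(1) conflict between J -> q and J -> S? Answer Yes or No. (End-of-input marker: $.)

Yes

FIRST(q) = { q } and FIRST(S) = { q, v, x }.
Both contain q, so the two alternatives are not disjoint — LL(1) conflict.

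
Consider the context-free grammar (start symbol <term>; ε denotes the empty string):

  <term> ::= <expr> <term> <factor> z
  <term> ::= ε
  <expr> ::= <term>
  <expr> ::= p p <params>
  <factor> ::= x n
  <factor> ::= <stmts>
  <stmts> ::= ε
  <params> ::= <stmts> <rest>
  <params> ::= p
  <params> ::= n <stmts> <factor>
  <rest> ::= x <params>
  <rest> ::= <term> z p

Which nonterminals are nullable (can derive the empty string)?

{ <expr>, <factor>, <stmts>, <term> }

Directly nullable (have an ε-production): <term>, <stmts>.
<expr> ::= <term> with every symbol nullable, so <expr> is nullable.
<factor> ::= <stmts> with every symbol nullable, so <factor> is nullable.
No other nonterminal has a production whose RHS symbols are all nullable.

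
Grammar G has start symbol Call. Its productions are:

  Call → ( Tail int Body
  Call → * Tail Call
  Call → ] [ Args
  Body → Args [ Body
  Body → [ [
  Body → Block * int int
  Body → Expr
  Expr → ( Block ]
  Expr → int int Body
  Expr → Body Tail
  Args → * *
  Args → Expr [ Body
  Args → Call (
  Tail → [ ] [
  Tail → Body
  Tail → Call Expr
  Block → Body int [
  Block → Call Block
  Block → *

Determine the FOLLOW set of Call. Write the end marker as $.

Call is the start symbol, so $ ∈ FOLLOW(Call).
In Call → * Tail Call: Call is at the end, add FOLLOW(Call) = { $, (, *, [, ], int }.
In Args → Call (: add FIRST(() = { ( }.
In Tail → Call Expr: add FIRST(Expr) = { (, *, [, ], int }.
In Block → Call Block: add FIRST(Block) = { (, *, [, ], int }.
Union: FOLLOW(Call) = { $, (, *, [, ], int }.

{ $, (, *, [, ], int }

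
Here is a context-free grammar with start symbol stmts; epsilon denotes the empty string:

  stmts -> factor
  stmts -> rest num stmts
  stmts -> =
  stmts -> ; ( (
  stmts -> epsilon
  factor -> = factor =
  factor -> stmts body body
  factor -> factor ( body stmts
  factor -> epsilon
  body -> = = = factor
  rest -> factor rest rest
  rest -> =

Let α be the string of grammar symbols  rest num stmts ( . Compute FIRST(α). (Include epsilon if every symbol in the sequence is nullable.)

{ (, ;, = }

Add FIRST(rest) = { (, ;, = }; rest is not nullable, stop.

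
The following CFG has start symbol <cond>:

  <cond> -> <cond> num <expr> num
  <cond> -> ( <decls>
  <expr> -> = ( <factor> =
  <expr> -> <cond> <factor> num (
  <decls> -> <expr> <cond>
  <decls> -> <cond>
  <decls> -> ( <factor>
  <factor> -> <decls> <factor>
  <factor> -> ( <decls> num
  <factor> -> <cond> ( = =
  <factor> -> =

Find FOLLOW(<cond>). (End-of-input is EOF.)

<cond> is the start symbol, so EOF ∈ FOLLOW(<cond>).
In <cond> -> <cond> num <expr> num: add FIRST(num <expr> num) = { num }.
In <expr> -> <cond> <factor> num (: add FIRST(<factor> num () = { (, = }.
In <decls> -> <expr> <cond>: <cond> is at the end, add FOLLOW(<decls>) = { EOF, (, =, num }.
In <decls> -> <cond>: <cond> is at the end, add FOLLOW(<decls>) = { EOF, (, =, num }.
In <factor> -> <cond> ( = =: add FIRST(( = =) = { ( }.
Union: FOLLOW(<cond>) = { EOF, (, =, num }.

{ EOF, (, =, num }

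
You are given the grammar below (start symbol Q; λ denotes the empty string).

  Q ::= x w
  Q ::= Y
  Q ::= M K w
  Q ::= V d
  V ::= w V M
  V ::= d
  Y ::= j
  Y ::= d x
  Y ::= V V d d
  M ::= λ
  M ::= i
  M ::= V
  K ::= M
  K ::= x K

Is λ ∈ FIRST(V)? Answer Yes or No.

Nullable nonterminals: K, M.
No production of V has an RHS whose symbols are all nullable, so V is not nullable.

No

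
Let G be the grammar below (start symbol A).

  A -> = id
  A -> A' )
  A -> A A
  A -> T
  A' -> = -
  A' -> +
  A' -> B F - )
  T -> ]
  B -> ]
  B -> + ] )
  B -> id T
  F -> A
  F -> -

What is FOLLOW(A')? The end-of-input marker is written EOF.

In A -> A' ): add FIRST()) = { ) }.
Union: FOLLOW(A') = { ) }.

{ ) }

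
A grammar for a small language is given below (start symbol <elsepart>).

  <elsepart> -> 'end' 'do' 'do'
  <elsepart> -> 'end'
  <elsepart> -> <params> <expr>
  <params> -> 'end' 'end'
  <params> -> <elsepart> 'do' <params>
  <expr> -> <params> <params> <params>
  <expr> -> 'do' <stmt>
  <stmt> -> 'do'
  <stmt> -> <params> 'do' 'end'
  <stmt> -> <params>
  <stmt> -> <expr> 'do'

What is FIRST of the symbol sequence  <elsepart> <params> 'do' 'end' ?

{ 'end' }

Add FIRST(<elsepart>) = { 'end' }; <elsepart> is not nullable, stop.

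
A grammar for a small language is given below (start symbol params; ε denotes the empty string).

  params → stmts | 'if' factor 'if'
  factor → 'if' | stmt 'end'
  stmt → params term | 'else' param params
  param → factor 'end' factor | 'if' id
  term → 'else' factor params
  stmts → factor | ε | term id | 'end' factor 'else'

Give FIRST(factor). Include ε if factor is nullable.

{ 'else', 'end', 'if' }

factor → 'if' contributes {'if'}.
From factor → stmt 'end': add FIRST(stmt) = { 'else', 'end', 'if' }.
Union: FIRST(factor) = { 'else', 'end', 'if' }.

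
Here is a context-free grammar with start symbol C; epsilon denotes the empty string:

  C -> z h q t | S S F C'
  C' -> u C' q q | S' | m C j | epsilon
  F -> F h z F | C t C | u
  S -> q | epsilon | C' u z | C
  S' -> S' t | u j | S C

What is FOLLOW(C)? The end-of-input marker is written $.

C is the start symbol, so $ ∈ FOLLOW(C).
In C' -> m C j: add FIRST(j) = { j }.
In F -> C t C: add FIRST(t C) = { t }.
In F -> C t C: C is at the end, add FOLLOW(F) = { $, h, j, m, q, t, u, z }.
In S -> C: C is at the end, add FOLLOW(S) = { m, q, u, z }.
In S' -> S C: C is at the end, add FOLLOW(S') = { $, h, j, m, q, t, u, z }.
Union: FOLLOW(C) = { $, h, j, m, q, t, u, z }.

{ $, h, j, m, q, t, u, z }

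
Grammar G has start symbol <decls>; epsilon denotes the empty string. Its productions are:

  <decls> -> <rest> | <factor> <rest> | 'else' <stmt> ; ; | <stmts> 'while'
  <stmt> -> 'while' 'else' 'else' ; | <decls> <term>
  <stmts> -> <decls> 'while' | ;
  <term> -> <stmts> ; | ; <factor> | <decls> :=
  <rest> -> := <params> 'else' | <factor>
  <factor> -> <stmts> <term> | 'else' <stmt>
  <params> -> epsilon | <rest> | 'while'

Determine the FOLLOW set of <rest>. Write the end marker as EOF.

{ EOF, 'else', 'while', :=, ; }

In <decls> -> <rest>: <rest> is at the end, add FOLLOW(<decls>) = { EOF, 'else', 'while', :=, ; }.
In <decls> -> <factor> <rest>: <rest> is at the end, add FOLLOW(<decls>) = { EOF, 'else', 'while', :=, ; }.
In <params> -> <rest>: <rest> is at the end, add FOLLOW(<params>) = { 'else' }.
Union: FOLLOW(<rest>) = { EOF, 'else', 'while', :=, ; }.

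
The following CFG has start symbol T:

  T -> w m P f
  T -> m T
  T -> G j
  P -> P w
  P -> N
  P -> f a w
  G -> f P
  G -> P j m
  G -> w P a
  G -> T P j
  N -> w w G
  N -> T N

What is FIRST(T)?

T -> w m P f contributes {w}.
T -> m T contributes {m}.
From T -> G j: add FIRST(G) = { f, m, w }.
Union: FIRST(T) = { f, m, w }.

{ f, m, w }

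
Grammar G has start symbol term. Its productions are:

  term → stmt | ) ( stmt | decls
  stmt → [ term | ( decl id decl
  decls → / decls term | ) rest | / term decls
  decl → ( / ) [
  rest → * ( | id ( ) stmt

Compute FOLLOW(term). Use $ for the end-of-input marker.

term is the start symbol, so $ ∈ FOLLOW(term).
In stmt → [ term: term is at the end, add FOLLOW(stmt) = { $, (, ), /, [ }.
In decls → / decls term: term is at the end, add FOLLOW(decls) = { $, (, ), /, [ }.
In decls → / term decls: add FIRST(decls) = { ), / }.
Union: FOLLOW(term) = { $, (, ), /, [ }.

{ $, (, ), /, [ }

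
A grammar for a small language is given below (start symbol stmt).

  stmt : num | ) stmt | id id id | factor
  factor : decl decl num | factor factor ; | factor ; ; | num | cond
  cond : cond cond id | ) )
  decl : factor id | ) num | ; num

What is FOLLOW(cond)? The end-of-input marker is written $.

{ $, ), ;, id, num }

In factor : cond: cond is at the end, add FOLLOW(factor) = { $, ), ;, id, num }.
In cond : cond cond id: add FIRST(cond id) = { ) }.
In cond : cond cond id: add FIRST(id) = { id }.
Union: FOLLOW(cond) = { $, ), ;, id, num }.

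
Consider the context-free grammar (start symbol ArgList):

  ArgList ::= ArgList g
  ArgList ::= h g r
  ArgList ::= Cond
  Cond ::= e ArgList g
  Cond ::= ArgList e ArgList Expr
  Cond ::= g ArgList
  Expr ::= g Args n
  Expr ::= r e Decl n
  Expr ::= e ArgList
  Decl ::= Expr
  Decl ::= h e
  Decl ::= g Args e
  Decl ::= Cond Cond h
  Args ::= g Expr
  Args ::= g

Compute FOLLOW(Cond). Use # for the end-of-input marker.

In ArgList ::= Cond: Cond is at the end, add FOLLOW(ArgList) = { #, e, g, h, n, r }.
In Decl ::= Cond Cond h: add FIRST(Cond h) = { e, g, h }.
In Decl ::= Cond Cond h: add FIRST(h) = { h }.
Union: FOLLOW(Cond) = { #, e, g, h, n, r }.

{ #, e, g, h, n, r }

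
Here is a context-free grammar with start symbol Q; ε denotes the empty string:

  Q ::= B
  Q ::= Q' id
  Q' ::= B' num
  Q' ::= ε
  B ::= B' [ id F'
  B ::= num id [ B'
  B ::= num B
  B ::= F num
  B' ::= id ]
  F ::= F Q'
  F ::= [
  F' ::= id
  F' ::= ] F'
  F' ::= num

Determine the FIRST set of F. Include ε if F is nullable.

From F ::= F Q': add FIRST(F) = { [ }.
F ::= [ contributes {[}.
Union: FIRST(F) = { [ }.

{ [ }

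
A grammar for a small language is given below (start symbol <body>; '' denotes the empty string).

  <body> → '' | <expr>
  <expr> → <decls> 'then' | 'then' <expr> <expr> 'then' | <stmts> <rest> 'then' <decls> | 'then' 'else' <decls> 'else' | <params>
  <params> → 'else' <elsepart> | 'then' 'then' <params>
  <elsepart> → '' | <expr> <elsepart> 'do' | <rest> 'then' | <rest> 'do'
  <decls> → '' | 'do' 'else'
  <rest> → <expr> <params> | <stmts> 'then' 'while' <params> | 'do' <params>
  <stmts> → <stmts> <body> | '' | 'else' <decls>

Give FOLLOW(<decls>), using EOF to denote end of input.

In <expr> → <decls> 'then': add FIRST('then') = { 'then' }.
In <expr> → <stmts> <rest> 'then' <decls>: <decls> is at the end, add FOLLOW(<expr>) = { EOF, 'do', 'else', 'then' }.
In <expr> → 'then' 'else' <decls> 'else': add FIRST('else') = { 'else' }.
In <stmts> → 'else' <decls>: <decls> is at the end, add FOLLOW(<stmts>) = { 'do', 'else', 'then' }.
Union: FOLLOW(<decls>) = { EOF, 'do', 'else', 'then' }.

{ EOF, 'do', 'else', 'then' }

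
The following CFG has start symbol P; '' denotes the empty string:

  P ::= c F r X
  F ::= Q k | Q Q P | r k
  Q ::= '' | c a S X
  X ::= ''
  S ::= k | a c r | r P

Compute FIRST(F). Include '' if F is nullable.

From F ::= Q k: Q nullable, take FIRST(Q) ∪ {k} = { c, k }.
From F ::= Q Q P: Q, Q nullable, take FIRST(Q) ∪ FIRST(Q) ∪ FIRST(P) = { c }.
F ::= r k contributes {r}.
Union: FIRST(F) = { c, k, r }.

{ c, k, r }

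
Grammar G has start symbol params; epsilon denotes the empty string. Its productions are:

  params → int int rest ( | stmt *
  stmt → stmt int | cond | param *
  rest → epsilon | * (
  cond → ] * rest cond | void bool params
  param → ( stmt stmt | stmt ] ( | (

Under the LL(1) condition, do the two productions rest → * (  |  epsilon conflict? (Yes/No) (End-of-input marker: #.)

FIRST(* () = { * } and FIRST(epsilon) = { epsilon }.
The second is nullable but FOLLOW(rest) = { (, ], void } is disjoint from FIRST of the first.

No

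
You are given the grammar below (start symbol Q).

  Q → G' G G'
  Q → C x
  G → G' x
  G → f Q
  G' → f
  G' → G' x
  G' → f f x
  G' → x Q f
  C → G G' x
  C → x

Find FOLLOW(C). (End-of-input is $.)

In Q → C x: add FIRST(x) = { x }.
Union: FOLLOW(C) = { x }.

{ x }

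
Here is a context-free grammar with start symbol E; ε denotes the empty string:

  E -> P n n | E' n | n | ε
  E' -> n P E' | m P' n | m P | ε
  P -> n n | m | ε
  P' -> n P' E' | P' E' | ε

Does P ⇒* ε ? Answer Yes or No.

Yes

P has an ε-production, so P ⇒ ε.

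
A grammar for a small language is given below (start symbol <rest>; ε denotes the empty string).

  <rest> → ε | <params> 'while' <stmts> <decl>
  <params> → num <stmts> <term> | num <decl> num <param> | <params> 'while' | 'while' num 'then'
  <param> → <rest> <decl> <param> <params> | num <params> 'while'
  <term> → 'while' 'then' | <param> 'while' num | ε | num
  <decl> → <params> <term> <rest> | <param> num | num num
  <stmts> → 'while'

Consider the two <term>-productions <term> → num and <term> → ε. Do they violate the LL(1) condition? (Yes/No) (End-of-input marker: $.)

FIRST(num) = { num } and FIRST(ε) = { ε }.
The second alternative is nullable and FOLLOW(<term>) = { $, 'while', num } shares num with FIRST of the first — conflict.

Yes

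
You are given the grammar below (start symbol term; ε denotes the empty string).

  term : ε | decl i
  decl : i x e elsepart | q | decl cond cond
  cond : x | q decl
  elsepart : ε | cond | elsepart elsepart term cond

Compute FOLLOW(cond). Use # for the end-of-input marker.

{ i, q, x }

In decl : decl cond cond: add FIRST(cond) = { q, x }.
In decl : decl cond cond: cond is at the end, add FOLLOW(decl) = { i, q, x }.
In elsepart : cond: cond is at the end, add FOLLOW(elsepart) = { i, q, x }.
In elsepart : elsepart elsepart term cond: cond is at the end, add FOLLOW(elsepart) = { i, q, x }.
Union: FOLLOW(cond) = { i, q, x }.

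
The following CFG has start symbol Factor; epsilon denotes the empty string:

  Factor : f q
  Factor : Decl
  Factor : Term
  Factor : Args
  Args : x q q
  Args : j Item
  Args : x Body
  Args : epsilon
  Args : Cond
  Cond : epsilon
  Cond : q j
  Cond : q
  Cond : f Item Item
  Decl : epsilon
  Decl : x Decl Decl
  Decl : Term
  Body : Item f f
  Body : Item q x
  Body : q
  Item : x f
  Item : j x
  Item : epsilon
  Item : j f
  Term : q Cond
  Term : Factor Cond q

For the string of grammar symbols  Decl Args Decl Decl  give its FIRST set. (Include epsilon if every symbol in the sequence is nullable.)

{ f, j, q, x, epsilon }

Add FIRST(Decl)\{epsilon} = { f, j, q, x }; Decl is nullable, continue.
Add FIRST(Args)\{epsilon} = { f, j, q, x }; Args is nullable, continue.
Add FIRST(Decl)\{epsilon} = { f, j, q, x }; Decl is nullable, continue.
Add FIRST(Decl)\{epsilon} = { f, j, q, x }; Decl is nullable, continue.
Every symbol is nullable, so include epsilon.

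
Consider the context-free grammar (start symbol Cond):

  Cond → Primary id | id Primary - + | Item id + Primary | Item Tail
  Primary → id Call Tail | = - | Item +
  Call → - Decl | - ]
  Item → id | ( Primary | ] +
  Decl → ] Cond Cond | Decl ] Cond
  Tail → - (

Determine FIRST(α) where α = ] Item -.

] is a terminal; add {]} and stop.

{ ] }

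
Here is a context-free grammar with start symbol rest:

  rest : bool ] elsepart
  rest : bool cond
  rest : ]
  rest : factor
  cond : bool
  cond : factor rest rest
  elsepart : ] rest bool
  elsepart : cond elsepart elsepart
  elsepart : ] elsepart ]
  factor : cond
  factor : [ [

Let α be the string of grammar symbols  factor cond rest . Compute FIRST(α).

{ [, bool }

Add FIRST(factor) = { [, bool }; factor is not nullable, stop.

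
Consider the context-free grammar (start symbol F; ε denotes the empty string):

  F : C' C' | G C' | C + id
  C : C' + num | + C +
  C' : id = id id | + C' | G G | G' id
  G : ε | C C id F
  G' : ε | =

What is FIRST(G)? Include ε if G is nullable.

G : ε contributes ε.
From G : C C id F: add FIRST(C) = { +, =, id }.
Union: FIRST(G) = { +, =, id, ε }.

{ +, =, id, ε }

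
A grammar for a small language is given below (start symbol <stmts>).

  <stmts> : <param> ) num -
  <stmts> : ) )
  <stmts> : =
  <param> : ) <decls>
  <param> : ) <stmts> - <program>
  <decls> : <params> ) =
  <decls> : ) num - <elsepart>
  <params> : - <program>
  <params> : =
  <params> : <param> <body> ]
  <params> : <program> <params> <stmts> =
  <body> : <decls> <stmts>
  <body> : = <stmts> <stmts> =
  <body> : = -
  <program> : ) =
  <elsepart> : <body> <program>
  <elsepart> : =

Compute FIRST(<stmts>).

From <stmts> : <param> ) num -: add FIRST(<param>) = { ) }.
<stmts> : ) ) contributes {)}.
<stmts> : = contributes {=}.
Union: FIRST(<stmts>) = { ), = }.

{ ), = }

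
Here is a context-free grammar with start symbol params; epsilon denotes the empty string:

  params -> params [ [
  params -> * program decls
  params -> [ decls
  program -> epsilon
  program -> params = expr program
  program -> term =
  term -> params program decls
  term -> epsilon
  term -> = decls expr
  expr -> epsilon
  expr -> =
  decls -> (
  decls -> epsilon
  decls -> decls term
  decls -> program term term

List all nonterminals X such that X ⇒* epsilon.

Directly nullable (have an epsilon-production): program, term, expr, decls.
No other nonterminal has a production whose RHS symbols are all nullable.

{ decls, expr, program, term }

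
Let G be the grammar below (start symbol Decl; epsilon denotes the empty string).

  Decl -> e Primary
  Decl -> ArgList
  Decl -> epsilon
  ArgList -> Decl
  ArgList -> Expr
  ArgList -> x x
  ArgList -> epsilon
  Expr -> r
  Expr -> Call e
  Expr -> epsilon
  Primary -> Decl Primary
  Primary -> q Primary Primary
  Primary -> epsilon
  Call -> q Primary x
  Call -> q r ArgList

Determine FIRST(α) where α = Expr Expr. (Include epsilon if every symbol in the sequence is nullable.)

{ q, r, epsilon }

Add FIRST(Expr)\{epsilon} = { q, r }; Expr is nullable, continue.
Add FIRST(Expr)\{epsilon} = { q, r }; Expr is nullable, continue.
Every symbol is nullable, so include epsilon.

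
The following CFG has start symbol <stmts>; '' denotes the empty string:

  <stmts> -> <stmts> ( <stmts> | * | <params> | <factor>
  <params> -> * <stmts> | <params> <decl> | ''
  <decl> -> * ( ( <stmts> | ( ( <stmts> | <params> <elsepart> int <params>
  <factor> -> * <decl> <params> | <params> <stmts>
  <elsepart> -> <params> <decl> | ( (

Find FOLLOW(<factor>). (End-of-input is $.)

{ $, (, *, int }

In <stmts> -> <factor>: <factor> is at the end, add FOLLOW(<stmts>) = { $, (, *, int }.
Union: FOLLOW(<factor>) = { $, (, *, int }.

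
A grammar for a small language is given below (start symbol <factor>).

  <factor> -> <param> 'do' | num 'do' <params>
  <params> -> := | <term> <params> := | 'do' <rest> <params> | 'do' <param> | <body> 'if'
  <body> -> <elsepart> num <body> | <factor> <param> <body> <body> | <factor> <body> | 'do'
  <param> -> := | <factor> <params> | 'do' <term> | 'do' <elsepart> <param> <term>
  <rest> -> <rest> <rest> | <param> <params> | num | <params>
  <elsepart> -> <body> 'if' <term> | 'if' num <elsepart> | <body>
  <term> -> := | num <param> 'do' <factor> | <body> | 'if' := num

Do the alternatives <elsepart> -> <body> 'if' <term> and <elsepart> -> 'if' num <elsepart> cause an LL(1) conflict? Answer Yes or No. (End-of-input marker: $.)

Yes

FIRST(<body> 'if' <term>) = { 'do', 'if', :=, num } and FIRST('if' num <elsepart>) = { 'if' }.
Both contain 'if', so the two alternatives are not disjoint — LL(1) conflict.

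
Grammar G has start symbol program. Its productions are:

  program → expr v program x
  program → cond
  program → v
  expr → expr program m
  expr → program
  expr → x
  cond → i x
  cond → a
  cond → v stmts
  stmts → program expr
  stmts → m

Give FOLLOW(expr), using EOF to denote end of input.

{ EOF, a, i, m, v, x }

In program → expr v program x: add FIRST(v program x) = { v }.
In expr → expr program m: add FIRST(program m) = { a, i, v, x }.
In stmts → program expr: expr is at the end, add FOLLOW(stmts) = { EOF, a, i, m, v, x }.
Union: FOLLOW(expr) = { EOF, a, i, m, v, x }.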